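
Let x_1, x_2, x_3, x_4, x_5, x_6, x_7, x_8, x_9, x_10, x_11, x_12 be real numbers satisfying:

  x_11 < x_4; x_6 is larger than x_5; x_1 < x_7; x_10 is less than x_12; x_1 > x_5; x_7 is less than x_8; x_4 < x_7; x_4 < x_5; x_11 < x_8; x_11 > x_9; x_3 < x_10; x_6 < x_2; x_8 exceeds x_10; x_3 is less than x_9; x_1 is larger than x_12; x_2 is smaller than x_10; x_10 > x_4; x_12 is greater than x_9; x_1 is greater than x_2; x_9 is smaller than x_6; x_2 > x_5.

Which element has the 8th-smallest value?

x_10

The consecutive relations fix a unique order: x_3 < x_9 < x_11 < x_4 < x_5 < x_6 < x_2 < x_10 < x_12 < x_1 < x_7 < x_8.
The 8th smallest is x_10.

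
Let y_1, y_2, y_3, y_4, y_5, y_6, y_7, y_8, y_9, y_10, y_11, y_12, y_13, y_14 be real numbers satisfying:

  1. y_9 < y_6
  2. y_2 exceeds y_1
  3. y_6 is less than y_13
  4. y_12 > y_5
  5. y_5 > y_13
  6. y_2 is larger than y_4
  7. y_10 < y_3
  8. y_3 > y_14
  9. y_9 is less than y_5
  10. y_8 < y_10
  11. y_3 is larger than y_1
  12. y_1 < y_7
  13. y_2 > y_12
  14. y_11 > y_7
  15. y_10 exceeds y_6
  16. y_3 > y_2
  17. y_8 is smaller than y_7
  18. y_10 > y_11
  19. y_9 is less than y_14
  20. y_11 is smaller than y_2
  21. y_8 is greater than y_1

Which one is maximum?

y_4 is not greatest since y_4 < y_2; y_1 is not greatest since y_1 < y_8; y_8 is not greatest since y_8 < y_7; y_9 is not greatest since y_9 < y_14; y_14 is not greatest since y_14 < y_3; y_7 is not greatest since y_7 < y_11; y_6 is not greatest since y_6 < y_10; y_13 is not greatest since y_13 < y_5; y_5 is not greatest since y_5 < y_12; y_11 is not greatest since y_11 < y_2; y_12 is not greatest since y_12 < y_2; y_2 is not greatest since y_2 < y_3; y_10 is not greatest since y_10 < y_3.
Only y_3 has nothing above it, so y_3 is the maximum.

y_3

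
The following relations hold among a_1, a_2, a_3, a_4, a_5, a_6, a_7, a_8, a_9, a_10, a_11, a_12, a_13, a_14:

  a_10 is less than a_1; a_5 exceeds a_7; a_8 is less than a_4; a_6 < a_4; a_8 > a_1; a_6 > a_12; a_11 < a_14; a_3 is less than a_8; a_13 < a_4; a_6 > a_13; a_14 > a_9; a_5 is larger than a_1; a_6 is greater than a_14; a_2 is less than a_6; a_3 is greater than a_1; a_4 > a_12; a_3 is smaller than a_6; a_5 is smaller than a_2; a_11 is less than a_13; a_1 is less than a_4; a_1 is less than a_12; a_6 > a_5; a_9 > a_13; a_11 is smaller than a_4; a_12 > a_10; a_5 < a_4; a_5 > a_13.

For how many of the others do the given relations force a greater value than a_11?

The elements the relations force above a_11 are a_13, a_5, a_9, a_2, a_14, a_6, a_4 — no chain reaches any other.
That is 7.

7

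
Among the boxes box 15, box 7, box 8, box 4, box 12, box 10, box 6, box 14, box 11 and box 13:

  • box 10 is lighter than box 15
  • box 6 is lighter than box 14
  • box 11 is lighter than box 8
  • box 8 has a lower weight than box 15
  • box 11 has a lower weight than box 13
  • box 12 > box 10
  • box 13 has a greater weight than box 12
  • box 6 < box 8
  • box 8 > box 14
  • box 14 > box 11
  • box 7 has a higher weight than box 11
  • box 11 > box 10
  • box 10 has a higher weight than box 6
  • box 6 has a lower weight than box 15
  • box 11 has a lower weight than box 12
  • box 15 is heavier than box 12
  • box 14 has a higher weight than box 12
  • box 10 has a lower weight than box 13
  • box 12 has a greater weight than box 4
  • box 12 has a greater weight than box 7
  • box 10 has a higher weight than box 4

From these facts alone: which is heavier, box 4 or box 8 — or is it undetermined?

box 8

The relevant relations are box 4 < box 10; box 10 < box 11; box 11 < box 7; box 7 < box 12; box 12 < box 14; box 14 < box 8.
Together: box 4 < box 10 < box 11 < box 7 < box 12 < box 14 < box 8.
So box 8 is heavier.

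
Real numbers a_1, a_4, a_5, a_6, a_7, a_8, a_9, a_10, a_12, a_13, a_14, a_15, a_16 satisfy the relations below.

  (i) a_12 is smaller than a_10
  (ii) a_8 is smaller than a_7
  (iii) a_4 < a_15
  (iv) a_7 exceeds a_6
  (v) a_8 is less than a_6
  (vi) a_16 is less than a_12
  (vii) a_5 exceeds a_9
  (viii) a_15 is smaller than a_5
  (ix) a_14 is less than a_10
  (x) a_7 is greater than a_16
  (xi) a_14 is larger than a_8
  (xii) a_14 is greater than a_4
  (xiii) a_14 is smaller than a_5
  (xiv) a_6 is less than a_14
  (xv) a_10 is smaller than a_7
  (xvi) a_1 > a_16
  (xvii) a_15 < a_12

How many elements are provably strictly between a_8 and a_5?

2

Chaining upward from a_8 reaches: a_6, a_14, a_10, a_7.
Chaining downward from a_5 reaches: a_4, a_6, a_15, a_9, a_14.
Strictly between a_8 and a_5 are those in both lists: a_6, a_14 — 2 elements.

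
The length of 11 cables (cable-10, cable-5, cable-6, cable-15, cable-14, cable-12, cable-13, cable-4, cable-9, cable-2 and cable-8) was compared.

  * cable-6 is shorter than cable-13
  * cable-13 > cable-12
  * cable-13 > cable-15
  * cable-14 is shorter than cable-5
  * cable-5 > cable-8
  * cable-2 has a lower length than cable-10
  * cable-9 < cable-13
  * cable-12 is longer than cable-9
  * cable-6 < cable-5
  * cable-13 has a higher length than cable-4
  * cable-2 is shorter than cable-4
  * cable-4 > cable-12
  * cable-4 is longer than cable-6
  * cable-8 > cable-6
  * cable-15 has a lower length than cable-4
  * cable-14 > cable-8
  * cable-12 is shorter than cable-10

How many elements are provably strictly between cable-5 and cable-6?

The relations place cable-6 below cable-5. An element lies strictly between them when it is forced above cable-6 and also forced below cable-5.
Above cable-6: {cable-8, cable-14, cable-4, cable-13}. Below cable-5: {cable-8, cable-14}.
Intersection: {cable-8, cable-14} — 2.

2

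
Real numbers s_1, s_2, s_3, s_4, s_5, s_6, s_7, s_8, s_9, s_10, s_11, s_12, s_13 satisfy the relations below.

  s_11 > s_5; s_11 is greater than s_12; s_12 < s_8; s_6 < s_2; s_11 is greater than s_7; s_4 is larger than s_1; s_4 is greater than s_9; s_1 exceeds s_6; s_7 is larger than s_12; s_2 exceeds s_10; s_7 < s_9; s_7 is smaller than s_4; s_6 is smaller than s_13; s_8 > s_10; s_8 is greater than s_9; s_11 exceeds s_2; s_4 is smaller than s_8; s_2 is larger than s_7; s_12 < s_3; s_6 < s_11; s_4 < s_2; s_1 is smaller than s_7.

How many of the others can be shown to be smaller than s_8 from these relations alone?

From s_8 the given relations immediately reach s_12, s_9, s_10, s_4.
From those, s_1, s_7 — 6 in total.
From those, s_6 — 7 in total.
No other element is forced below s_8 by the given relations, so the count is 7.

7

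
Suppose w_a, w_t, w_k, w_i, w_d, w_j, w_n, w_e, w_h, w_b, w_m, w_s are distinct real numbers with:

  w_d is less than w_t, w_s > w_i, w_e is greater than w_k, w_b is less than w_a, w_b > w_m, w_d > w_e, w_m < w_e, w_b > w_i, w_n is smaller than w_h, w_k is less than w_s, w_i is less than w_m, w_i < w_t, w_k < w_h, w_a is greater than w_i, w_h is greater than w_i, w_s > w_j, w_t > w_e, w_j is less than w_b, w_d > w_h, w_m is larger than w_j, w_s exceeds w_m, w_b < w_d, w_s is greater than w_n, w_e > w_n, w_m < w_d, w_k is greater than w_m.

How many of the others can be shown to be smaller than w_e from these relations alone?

5

The elements the relations force below w_e are w_n, w_i, w_j, w_m, w_k — no chain reaches any other.
That is 5.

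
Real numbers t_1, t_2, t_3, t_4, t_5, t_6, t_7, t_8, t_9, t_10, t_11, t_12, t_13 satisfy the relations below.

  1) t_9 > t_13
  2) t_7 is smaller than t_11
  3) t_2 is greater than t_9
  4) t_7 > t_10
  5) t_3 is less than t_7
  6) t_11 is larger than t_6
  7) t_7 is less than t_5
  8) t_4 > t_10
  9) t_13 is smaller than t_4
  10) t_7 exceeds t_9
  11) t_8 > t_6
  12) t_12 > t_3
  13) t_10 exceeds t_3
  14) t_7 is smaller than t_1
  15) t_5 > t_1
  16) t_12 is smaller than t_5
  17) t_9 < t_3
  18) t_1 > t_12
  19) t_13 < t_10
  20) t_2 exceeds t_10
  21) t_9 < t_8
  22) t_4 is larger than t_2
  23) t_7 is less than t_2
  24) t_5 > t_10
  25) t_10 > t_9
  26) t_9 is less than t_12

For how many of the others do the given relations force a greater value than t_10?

6

The elements the relations force above t_10 are t_7, t_2, t_1, t_11, t_4, t_5 — no chain reaches any other.
That is 6.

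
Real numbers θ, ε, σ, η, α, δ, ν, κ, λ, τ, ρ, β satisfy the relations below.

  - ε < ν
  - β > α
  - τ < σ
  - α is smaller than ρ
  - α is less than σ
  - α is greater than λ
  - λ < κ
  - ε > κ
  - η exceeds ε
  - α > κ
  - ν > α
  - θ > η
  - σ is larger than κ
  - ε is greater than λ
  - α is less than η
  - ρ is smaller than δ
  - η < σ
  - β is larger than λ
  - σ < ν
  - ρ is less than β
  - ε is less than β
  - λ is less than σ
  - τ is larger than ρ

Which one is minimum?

Chaining upward from λ: directly above it, κ, ε, α, σ, β; then ρ, η, ν; then δ, τ, θ.
That covers every other element, and nothing is given below λ, so λ is the minimum.

λ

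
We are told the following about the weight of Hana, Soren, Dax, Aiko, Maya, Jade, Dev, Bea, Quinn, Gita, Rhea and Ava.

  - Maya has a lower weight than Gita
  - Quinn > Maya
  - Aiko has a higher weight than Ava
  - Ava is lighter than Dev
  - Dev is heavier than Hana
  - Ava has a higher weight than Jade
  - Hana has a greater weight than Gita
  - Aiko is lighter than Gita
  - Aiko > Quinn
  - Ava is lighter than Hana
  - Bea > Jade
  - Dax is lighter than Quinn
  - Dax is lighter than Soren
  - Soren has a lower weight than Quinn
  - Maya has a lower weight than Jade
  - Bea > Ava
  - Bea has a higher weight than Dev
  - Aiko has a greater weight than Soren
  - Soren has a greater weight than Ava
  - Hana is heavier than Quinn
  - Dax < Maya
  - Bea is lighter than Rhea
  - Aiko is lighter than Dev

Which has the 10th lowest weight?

Dev

Chaining the given pairs: Dax < Maya < Jade < Ava < Soren < Quinn < Aiko < Gita < Hana < Dev < Bea < Rhea.
The 10th smallest is Dev.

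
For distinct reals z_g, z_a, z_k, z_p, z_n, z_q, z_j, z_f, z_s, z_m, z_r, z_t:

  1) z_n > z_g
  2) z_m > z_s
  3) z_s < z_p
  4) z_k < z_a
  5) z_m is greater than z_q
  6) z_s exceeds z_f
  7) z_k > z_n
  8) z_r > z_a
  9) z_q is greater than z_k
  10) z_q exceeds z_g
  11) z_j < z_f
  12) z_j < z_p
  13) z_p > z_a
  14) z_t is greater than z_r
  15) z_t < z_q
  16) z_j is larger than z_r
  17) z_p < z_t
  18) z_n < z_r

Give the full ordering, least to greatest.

The consecutive links are each given: z_g < z_n; z_n < z_k; z_k < z_a; z_a < z_r; z_r < z_j; z_j < z_f; z_f < z_s; z_s < z_p; z_p < z_t; z_t < z_q; z_q < z_m.

z_g < z_n < z_k < z_a < z_r < z_j < z_f < z_s < z_p < z_t < z_q < z_m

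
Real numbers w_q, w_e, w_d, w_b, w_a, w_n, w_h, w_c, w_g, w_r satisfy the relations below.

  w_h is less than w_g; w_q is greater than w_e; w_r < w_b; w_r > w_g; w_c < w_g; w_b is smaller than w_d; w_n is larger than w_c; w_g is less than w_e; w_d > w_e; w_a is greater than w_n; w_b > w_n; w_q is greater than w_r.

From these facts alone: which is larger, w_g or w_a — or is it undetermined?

Following every chain through w_g: above w_g we get w_e, w_r, w_b, w_d, w_q; below w_g we get w_h, w_c.
w_a is not reached, and no chain runs the other way from w_a to w_g.
So the given relations leave the order of w_g and w_a undetermined.

undetermined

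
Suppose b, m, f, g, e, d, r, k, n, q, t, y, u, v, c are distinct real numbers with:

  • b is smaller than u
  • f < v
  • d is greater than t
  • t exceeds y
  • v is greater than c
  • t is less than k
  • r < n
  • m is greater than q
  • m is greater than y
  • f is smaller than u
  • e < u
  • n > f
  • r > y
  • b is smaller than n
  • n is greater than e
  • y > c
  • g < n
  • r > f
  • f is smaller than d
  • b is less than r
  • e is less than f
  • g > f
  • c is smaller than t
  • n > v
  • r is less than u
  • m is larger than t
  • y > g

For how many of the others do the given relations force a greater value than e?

From e the given relations immediately reach f, n, u.
From those, g, d, r, v — 7 in total.
From those, y — 8 in total.
From those, t, m — 10 in total.
From those, k — 11 in total.
No other element is forced above e by the given relations, so the count is 11.

11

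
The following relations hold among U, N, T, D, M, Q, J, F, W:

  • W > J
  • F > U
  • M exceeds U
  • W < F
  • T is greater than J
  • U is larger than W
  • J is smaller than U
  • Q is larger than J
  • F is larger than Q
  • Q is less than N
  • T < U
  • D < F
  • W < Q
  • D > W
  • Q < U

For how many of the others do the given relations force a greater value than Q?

4

Directly above Q: N, U, F.
One step further: M (4 so far).
Nothing else is reachable above Q; 4 in all.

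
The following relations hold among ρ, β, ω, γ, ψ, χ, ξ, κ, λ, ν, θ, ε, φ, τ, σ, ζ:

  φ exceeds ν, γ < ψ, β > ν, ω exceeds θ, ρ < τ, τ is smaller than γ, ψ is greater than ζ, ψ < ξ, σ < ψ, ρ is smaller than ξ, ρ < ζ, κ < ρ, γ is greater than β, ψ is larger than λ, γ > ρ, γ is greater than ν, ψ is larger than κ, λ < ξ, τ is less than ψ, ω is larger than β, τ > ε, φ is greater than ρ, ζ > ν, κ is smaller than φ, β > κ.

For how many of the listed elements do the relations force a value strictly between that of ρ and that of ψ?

Chaining upward from ρ reaches: τ, γ, φ, ζ, ξ.
Chaining downward from ψ reaches: ε, ν, κ, λ, β, τ, γ, ζ, σ.
Strictly between ρ and ψ are those in both lists: τ, γ, ζ — 3 elements.

3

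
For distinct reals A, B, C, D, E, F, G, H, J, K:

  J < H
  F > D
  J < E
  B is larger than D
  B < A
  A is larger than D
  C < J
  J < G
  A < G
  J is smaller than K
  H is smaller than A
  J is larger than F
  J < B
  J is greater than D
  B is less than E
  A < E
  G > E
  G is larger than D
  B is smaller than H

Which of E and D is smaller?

D < F and F < J give D < J.
Then J < B extends the chain to B.
With B < H: D < F < J < B < H.
With H < A: D < F < J < B < H < A.
Then A < E extends the chain to E.
So D < E; D is the smaller of the two.

D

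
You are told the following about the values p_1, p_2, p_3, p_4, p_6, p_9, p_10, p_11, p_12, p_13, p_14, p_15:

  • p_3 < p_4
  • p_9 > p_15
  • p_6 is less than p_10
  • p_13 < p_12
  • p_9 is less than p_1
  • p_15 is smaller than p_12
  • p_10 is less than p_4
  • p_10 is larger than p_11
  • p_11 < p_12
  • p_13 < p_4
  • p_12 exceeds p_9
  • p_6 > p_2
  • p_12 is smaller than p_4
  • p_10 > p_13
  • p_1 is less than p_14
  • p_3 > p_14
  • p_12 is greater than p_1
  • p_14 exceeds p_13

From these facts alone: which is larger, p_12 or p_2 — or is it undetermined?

undetermined

Following every chain through p_2: above p_2 we get p_6, p_10, p_4.
p_12 is not reached, and no chain runs the other way from p_12 to p_2.
So the given relations leave the order of p_2 and p_12 undetermined.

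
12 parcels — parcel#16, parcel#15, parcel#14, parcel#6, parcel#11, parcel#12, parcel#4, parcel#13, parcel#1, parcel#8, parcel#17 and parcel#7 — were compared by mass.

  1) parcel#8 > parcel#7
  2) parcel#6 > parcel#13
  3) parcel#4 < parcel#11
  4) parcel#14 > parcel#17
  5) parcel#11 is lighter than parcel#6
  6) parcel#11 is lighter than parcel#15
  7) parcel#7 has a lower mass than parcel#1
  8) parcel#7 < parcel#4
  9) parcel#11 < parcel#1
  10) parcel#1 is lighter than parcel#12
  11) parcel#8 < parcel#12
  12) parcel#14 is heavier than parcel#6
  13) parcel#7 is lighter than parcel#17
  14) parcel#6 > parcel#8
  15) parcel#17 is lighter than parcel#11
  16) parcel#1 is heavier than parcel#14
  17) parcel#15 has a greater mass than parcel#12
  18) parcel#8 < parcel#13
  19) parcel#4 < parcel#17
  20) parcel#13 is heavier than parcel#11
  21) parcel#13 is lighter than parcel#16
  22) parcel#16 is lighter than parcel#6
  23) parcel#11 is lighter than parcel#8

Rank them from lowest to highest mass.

Nothing is placed below parcel#7, so it is least; from there parcel#7 < parcel#4; parcel#4 < parcel#17; parcel#17 < parcel#11; parcel#11 < parcel#8; parcel#8 < parcel#13; parcel#13 < parcel#16; parcel#16 < parcel#6; parcel#6 < parcel#14; parcel#14 < parcel#1; parcel#1 < parcel#12; parcel#12 < parcel#15, each given directly.

parcel#7 < parcel#4 < parcel#17 < parcel#11 < parcel#8 < parcel#13 < parcel#16 < parcel#6 < parcel#14 < parcel#1 < parcel#12 < parcel#15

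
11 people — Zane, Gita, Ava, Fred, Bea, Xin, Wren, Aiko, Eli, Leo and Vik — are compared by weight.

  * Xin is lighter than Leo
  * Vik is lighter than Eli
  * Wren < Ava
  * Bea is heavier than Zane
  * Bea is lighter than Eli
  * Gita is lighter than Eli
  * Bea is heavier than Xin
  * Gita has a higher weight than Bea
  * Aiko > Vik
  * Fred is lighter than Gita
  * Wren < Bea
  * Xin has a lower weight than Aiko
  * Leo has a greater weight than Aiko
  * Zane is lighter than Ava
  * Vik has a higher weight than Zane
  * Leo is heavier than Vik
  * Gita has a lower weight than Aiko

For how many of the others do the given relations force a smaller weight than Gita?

5

From Gita the given relations immediately reach Bea, Fred.
From those, Wren, Zane, Xin — 5 in total.
No other element is forced below Gita by the given relations, so the count is 5.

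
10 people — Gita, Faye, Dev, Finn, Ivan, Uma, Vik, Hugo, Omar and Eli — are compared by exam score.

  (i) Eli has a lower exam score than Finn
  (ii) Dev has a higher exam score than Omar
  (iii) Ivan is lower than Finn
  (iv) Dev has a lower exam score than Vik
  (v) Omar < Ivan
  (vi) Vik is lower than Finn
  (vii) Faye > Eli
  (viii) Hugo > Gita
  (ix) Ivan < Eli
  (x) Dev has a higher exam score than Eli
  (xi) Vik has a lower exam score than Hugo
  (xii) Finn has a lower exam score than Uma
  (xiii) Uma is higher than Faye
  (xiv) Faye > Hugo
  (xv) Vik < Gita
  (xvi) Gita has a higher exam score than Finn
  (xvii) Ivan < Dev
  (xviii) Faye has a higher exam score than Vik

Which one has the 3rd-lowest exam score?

Eli

The consecutive relations fix a unique order: Omar < Ivan < Eli < Dev < Vik < Finn < Gita < Hugo < Faye < Uma.
The 3rd smallest is Eli.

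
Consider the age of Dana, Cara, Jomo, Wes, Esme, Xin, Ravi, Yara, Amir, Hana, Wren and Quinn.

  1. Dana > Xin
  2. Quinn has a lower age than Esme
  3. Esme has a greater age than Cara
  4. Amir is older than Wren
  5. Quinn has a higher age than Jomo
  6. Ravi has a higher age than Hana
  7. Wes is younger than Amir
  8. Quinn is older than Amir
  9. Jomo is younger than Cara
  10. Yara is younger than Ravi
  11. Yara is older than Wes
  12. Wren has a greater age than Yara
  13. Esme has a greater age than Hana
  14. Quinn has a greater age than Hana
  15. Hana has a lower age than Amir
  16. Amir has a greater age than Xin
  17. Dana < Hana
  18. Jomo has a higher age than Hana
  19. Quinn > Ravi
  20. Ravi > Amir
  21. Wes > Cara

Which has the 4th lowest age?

Jomo

Chaining the given pairs: Xin < Dana < Hana < Jomo < Cara < Wes < Yara < Wren < Amir < Ravi < Quinn < Esme.
The 4th smallest is Jomo.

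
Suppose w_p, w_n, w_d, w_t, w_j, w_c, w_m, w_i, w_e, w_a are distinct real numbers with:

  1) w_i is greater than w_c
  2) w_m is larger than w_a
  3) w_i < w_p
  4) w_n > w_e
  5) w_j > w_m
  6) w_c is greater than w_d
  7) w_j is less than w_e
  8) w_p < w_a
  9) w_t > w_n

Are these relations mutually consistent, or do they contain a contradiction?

consistent

Every relation is compatible with w_d < w_c < w_i < w_p < w_a < w_m < w_j < w_e < w_n < w_t; the set is consistent.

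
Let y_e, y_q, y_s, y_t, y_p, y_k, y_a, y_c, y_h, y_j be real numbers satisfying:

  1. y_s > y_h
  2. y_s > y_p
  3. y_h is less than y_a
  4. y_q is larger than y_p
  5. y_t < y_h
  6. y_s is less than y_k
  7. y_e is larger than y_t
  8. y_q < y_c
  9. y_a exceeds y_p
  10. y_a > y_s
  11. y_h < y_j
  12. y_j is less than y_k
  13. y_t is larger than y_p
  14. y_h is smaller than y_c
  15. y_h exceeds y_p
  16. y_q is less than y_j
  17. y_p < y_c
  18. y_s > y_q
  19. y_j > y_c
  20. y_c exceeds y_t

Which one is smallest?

y_p

y_t is not least since y_p < y_t; y_e is not least since y_t < y_e; y_h is not least since y_t < y_h; y_q is not least since y_p < y_q; y_c is not least since y_p < y_c; y_j is not least since y_q < y_j; y_s is not least since y_h < y_s; y_a is not least since y_p < y_a; y_k is not least since y_s < y_k.
Only y_p has nothing below it, so y_p is the smallest.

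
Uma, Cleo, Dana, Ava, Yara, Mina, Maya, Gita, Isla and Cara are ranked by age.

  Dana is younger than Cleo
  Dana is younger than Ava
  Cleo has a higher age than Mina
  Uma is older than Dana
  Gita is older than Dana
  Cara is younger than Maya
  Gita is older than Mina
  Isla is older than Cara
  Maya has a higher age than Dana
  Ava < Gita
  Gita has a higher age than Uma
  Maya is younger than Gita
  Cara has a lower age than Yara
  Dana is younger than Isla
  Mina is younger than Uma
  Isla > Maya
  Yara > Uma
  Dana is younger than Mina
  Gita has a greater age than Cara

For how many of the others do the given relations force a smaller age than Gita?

6

From Gita the given relations immediately reach Dana, Mina, Cara, Uma, Maya, Ava.
No other element is forced below Gita by the given relations, so the count is 6.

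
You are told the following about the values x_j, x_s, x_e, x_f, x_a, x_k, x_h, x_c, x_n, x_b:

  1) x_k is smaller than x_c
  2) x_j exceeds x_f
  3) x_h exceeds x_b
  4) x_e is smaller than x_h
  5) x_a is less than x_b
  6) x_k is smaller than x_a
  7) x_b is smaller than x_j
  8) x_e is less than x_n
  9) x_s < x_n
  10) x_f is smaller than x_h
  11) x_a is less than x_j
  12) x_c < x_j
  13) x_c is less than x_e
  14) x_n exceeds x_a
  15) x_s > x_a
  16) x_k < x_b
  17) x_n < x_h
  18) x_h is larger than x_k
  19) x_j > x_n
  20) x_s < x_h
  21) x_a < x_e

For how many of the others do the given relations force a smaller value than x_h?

8

From x_h the given relations immediately reach x_k, x_f, x_b, x_e, x_s, x_n.
From those, x_c, x_a — 8 in total.
No other element is forced below x_h by the given relations, so the count is 8.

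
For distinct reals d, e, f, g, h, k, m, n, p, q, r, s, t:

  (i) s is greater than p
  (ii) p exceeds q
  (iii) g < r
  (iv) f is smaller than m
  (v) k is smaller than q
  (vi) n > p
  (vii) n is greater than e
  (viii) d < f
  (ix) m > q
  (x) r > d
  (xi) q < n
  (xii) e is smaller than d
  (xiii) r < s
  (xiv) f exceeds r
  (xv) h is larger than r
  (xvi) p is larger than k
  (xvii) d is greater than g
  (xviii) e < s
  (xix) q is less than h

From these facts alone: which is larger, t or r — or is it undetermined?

undetermined

Following every chain through r: above r we get f, m, h, s; below r we get g, e, d.
t is not reached, and no chain runs the other way from t to r.
So the given relations leave the order of r and t undetermined.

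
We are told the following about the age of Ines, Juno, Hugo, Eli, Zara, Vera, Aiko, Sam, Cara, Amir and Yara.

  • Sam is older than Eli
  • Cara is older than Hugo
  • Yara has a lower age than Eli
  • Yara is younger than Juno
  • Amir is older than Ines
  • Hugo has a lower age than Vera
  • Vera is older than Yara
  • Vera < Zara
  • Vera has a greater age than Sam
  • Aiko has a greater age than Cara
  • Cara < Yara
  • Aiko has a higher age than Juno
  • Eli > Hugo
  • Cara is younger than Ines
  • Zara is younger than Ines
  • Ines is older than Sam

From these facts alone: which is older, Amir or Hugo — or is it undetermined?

Amir

Link the given pairs in sequence: Hugo < Cara; Cara < Yara; Yara < Eli; Eli < Sam; Sam < Ines; Ines < Amir.
Chaining these gives Hugo < Cara < Yara < Eli < Sam < Ines < Amir.
So Amir is older.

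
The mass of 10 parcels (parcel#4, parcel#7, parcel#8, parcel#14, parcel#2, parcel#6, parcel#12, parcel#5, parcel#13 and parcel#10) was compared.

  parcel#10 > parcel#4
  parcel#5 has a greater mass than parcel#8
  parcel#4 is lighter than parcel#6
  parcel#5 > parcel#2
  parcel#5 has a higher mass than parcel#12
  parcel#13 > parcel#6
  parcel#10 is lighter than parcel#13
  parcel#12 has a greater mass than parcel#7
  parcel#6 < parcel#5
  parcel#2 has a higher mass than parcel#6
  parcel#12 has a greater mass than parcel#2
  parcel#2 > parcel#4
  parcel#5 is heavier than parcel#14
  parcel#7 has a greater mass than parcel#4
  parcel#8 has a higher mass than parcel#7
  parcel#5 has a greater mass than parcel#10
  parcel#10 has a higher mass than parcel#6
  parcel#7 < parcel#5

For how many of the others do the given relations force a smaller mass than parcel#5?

The elements the relations force below parcel#5 are parcel#4, parcel#7, parcel#6, parcel#2, parcel#8, parcel#10, parcel#12, parcel#14 — no chain reaches any other.
That is 8.

8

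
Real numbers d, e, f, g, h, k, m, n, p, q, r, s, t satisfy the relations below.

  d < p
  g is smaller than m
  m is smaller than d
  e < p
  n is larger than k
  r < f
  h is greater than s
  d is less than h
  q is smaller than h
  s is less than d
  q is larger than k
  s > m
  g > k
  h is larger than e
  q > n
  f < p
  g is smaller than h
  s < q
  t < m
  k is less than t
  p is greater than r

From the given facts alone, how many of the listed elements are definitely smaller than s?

4

The elements the relations force below s are k, t, g, m — no chain reaches any other.
That is 4.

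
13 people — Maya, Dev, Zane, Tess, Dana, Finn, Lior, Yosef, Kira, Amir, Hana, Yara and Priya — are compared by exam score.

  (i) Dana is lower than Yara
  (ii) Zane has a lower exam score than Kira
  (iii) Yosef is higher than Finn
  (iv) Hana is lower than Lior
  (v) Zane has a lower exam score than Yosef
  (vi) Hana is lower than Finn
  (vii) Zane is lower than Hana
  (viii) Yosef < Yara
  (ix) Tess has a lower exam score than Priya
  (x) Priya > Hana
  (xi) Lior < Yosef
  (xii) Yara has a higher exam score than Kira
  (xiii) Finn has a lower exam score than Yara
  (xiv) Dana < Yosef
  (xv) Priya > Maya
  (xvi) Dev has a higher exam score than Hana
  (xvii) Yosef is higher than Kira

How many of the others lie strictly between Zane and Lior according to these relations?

1

The relations place Zane below Lior. An element lies strictly between them when it is forced above Zane and also forced below Lior.
Above Zane: {Kira, Hana, Finn, Yosef, Dev, Yara, Priya}. Below Lior: {Hana}.
Intersection: {Hana} — 1.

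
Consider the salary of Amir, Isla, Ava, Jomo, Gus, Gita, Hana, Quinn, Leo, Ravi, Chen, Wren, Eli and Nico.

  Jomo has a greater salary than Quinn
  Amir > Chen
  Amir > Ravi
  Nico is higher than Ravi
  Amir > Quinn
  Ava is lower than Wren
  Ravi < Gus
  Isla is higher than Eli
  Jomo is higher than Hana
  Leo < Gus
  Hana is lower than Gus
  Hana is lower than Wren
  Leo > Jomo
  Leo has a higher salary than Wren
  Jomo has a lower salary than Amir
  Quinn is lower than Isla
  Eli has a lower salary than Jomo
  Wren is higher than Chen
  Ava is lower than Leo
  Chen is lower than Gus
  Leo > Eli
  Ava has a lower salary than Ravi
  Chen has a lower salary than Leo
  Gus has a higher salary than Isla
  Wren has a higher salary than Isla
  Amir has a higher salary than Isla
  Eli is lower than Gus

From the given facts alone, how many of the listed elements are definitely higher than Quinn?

From Quinn the given relations immediately reach Isla, Jomo, Amir.
From those, Wren, Leo, Gus — 6 in total.
No other element is forced above Quinn by the given relations, so the count is 6.

6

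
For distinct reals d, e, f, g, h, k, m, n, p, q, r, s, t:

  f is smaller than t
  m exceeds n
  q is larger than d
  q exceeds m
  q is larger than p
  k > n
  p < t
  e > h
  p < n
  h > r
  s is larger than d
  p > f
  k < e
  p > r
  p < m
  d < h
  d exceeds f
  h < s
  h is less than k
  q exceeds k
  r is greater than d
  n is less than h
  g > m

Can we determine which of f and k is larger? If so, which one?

Chaining the given relations: f < d < r < p < n < h < k.
So k is larger.

k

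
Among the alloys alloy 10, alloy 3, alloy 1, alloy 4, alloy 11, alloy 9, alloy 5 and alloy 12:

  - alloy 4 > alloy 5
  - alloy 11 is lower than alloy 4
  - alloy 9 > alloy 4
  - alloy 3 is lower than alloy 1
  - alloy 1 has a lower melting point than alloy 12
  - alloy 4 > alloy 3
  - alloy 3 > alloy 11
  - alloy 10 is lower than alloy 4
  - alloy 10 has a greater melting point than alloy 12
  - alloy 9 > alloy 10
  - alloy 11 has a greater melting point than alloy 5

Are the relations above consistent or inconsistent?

The single ordering alloy 5 < alloy 11 < alloy 3 < alloy 1 < alloy 12 < alloy 10 < alloy 4 < alloy 9 satisfies every listed relation, so no contradiction arises.

consistent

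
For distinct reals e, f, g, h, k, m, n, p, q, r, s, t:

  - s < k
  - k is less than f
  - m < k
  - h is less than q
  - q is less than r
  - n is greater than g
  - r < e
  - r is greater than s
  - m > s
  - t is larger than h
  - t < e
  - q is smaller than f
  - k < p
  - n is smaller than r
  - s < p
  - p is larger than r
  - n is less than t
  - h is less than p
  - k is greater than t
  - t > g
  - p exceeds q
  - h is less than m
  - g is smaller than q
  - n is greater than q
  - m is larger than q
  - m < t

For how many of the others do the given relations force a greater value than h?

9

The elements the relations force above h are q, n, m, t, r, k, e, p, f — no chain reaches any other.
That is 9.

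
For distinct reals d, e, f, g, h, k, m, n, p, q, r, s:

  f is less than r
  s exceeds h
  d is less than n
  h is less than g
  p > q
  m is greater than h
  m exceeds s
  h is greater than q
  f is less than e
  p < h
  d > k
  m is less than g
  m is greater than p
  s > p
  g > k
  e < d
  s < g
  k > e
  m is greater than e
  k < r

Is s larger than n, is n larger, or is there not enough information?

undetermined

Following every chain through s: above s we get m, g; below s we get q, p, h.
n is not reached, and no chain runs the other way from n to s.
So the given relations leave the order of s and n undetermined.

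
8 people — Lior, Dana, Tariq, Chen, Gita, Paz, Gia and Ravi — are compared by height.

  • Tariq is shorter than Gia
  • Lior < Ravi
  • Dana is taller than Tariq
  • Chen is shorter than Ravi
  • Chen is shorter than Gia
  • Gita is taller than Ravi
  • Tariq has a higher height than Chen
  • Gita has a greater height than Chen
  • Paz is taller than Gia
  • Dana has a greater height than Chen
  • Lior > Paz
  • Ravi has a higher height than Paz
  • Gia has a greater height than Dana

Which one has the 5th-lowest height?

Paz

Piecing the relations together gives one ordering: Chen < Tariq < Dana < Gia < Paz < Lior < Ravi < Gita.
Counting 5 from the smallest end gives Paz.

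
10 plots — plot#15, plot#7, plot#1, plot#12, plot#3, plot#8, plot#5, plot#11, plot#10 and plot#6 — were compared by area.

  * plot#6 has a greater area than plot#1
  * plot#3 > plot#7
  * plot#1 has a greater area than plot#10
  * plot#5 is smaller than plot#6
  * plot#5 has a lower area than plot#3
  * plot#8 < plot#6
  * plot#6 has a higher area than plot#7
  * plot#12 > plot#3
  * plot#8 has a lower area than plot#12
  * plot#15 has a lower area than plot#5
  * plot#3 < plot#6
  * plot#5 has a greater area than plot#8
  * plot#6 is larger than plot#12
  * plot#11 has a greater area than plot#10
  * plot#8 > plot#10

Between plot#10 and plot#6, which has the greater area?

Following the relations from plot#10: plot#10 < plot#8 < plot#5 < plot#3 < plot#12 < plot#6.
So plot#10 < plot#6; plot#6 is the larger of the two.

plot#6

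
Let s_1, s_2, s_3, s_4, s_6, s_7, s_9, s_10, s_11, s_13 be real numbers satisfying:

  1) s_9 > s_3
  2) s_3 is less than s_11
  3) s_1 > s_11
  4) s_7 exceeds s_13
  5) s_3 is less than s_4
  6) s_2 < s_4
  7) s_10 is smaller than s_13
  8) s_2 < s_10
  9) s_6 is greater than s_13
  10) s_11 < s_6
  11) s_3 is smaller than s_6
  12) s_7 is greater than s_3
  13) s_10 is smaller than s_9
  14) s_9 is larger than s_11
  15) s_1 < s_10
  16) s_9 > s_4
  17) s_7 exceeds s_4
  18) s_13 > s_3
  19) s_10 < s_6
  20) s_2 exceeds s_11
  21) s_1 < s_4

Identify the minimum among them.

Chaining upward from s_3: directly above it, s_11, s_4, s_13, s_9, s_7, s_6; then s_2, s_1; then s_10.
That covers every other element, and nothing is given below s_3, so s_3 is the minimum.

s_3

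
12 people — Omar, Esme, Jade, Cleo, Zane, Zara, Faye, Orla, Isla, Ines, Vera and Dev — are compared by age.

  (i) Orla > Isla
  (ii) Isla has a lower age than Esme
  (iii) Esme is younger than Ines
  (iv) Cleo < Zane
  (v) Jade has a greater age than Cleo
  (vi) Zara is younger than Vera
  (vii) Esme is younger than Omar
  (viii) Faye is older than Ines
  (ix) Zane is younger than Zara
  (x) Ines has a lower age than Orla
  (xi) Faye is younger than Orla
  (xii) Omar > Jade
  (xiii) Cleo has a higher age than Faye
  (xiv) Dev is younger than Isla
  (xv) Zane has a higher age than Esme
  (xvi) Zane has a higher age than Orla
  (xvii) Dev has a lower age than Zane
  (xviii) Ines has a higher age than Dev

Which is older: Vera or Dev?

Vera

The relevant relations are Dev < Isla; Isla < Esme; Esme < Ines; Ines < Faye; Faye < Cleo; Cleo < Zane; Zane < Zara; Zara < Vera.
Chaining these gives Dev < Isla < Esme < Ines < Faye < Cleo < Zane < Zara < Vera.
So Dev < Vera; Vera is the older of the two.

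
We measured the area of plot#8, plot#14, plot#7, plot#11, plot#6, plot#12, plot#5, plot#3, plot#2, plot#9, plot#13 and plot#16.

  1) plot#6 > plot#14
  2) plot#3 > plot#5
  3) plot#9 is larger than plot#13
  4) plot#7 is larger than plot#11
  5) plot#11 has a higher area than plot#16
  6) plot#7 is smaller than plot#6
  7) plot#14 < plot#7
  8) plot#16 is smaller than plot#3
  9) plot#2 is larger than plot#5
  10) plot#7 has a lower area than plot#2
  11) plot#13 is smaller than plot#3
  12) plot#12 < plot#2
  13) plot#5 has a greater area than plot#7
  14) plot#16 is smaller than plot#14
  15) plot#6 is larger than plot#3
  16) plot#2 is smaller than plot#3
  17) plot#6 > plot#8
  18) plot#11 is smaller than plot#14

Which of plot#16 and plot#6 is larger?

plot#16 < plot#14 and plot#14 < plot#7 give plot#16 < plot#7.
With plot#7 < plot#5: plot#16 < plot#14 < plot#7 < plot#5.
With plot#5 < plot#2: plot#16 < plot#14 < plot#7 < plot#5 < plot#2.
Then plot#2 < plot#3 extends the chain to plot#3.
With plot#3 < plot#6: plot#16 < plot#14 < plot#7 < plot#5 < plot#2 < plot#3 < plot#6.
So plot#16 < plot#6; plot#6 is the larger of the two.

plot#6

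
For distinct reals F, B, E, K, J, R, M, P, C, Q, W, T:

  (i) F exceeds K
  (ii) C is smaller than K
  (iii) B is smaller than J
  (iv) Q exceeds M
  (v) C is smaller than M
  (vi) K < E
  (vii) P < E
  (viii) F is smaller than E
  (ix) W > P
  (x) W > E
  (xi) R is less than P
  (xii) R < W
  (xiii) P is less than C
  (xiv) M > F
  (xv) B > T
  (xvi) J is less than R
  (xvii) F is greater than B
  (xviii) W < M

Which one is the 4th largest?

E

Piecing the relations together gives one ordering: T < B < J < R < P < C < K < F < E < W < M < Q.
The 4th largest is E.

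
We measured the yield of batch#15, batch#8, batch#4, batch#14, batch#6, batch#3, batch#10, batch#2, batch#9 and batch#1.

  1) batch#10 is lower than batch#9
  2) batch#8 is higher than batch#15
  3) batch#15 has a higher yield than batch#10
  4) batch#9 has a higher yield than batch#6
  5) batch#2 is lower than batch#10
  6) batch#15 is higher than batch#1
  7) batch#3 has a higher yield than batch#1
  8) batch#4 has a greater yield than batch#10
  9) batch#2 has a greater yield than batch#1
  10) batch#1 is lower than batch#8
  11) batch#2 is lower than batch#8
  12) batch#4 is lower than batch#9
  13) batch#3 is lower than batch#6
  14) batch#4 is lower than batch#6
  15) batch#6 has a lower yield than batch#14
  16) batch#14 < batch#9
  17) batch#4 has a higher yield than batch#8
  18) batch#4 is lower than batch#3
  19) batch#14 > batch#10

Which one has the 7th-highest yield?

batch#15

Piecing the relations together gives one ordering: batch#1 < batch#2 < batch#10 < batch#15 < batch#8 < batch#4 < batch#3 < batch#6 < batch#14 < batch#9.
The 7th largest is batch#15.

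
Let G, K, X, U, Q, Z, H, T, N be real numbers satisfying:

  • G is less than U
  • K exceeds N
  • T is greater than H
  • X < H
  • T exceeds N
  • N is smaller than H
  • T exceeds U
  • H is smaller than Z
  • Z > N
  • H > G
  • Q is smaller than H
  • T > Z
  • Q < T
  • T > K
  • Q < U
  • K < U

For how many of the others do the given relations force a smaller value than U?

4

The elements the relations force below U are N, G, K, Q — no chain reaches any other.
That is 4.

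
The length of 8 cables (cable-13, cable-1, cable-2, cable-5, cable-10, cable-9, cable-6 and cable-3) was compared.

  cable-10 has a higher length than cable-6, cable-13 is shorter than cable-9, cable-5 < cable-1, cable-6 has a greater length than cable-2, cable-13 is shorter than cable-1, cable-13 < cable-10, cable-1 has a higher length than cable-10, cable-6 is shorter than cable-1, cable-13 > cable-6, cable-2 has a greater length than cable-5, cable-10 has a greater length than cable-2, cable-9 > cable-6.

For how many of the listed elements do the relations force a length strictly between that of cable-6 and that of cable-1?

The relations place cable-6 below cable-1. An element lies strictly between them when it is forced above cable-6 and also forced below cable-1.
Above cable-6: {cable-13, cable-10, cable-9}. Below cable-1: {cable-5, cable-2, cable-13, cable-10}.
Intersection: {cable-13, cable-10} — 2.

2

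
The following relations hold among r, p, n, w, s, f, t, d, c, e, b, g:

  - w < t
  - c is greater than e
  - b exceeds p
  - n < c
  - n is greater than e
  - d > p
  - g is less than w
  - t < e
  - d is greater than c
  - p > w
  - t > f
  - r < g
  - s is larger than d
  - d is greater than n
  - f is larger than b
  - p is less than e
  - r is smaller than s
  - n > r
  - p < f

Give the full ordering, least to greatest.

r < g < w < p < b < f < t < e < n < c < d < s

The consecutive links are each given: r < g; g < w; w < p; p < b; b < f; f < t; t < e; e < n; n < c; c < d; d < s.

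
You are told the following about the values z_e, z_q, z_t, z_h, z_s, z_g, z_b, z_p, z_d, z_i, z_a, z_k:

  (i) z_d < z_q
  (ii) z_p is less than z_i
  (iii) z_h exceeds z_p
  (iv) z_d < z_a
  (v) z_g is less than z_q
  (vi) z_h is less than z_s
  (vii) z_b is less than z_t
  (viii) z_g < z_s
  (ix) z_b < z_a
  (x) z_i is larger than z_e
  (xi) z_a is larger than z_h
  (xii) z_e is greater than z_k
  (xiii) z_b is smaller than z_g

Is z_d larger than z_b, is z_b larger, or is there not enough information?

undetermined

Following every chain through z_d: above z_d we get z_a, z_q.
z_b is not reached, and no chain runs the other way from z_b to z_d.
So the given relations leave the order of z_d and z_b undetermined.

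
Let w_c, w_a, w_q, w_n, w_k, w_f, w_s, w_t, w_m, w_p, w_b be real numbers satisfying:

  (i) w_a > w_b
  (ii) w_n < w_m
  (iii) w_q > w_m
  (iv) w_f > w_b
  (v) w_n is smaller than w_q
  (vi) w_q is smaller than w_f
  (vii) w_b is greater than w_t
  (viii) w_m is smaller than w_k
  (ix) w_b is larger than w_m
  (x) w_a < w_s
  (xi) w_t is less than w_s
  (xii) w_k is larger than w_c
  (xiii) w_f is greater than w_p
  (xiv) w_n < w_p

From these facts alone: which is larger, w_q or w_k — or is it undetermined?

Following every chain through w_q: above w_q we get w_f; below w_q we get w_n, w_m.
w_k is not reached, and no chain runs the other way from w_k to w_q.
So the given relations leave the order of w_q and w_k undetermined.

undetermined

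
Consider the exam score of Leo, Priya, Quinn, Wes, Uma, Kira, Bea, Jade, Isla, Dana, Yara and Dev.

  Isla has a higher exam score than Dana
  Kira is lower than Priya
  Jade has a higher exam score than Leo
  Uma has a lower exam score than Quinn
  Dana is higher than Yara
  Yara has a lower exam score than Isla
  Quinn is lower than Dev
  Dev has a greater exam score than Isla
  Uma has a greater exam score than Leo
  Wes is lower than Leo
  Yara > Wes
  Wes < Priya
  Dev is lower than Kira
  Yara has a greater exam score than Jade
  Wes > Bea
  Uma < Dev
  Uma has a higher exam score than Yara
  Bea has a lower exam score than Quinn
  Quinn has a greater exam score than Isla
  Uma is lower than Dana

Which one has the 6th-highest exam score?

The consecutive relations fix a unique order: Bea < Wes < Leo < Jade < Yara < Uma < Dana < Isla < Quinn < Dev < Kira < Priya.
The 6th largest is Dana.

Dana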